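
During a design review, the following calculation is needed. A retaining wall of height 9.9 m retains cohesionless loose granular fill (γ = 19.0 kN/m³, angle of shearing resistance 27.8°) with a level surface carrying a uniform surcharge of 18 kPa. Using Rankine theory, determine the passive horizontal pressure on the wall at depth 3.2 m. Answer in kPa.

217 kPa

K_p = (1 + sin φ)/(1 − sin φ) = 2.748.
σ_v = γz + q = 19.0 × 3.2 + 18 = 78.80 kPa.
σ_h = K_p σ_v = 2.748 × 78.80 = 216.5 kPa.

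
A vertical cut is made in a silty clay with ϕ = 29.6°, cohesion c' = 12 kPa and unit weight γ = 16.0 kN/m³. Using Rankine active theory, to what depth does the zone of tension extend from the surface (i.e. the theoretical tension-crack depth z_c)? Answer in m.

K_a = tan²(45° − 29.6°/2) = 0.3387; √K_a = 0.5820.
The active pressure is zero where K_a γ z = 2c√K_a, so z_c = 2c/(γ√K_a) = 2×12/(16.0×0.5820) = 2.577 m.

2.58 m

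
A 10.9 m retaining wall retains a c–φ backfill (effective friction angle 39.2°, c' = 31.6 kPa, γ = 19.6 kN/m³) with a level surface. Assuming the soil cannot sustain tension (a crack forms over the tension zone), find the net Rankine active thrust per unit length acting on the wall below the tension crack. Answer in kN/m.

37.3 kN/m

K_a = 0.2255; √K_a = 0.4748.
Tension-crack depth z_c = 2c/(γ√K_a) = 2×31.6/(19.6×0.4748) = 6.791 m.
σ_a at base = K_a γ H − 2c√K_a = 0.2255×19.6×10.9 − 2×31.6×0.4748 = 18.16 kPa.
P_a = ½ × 18.16 × (H − z_c) = 0.5×18.16×4.109 = 37.31 kN/m.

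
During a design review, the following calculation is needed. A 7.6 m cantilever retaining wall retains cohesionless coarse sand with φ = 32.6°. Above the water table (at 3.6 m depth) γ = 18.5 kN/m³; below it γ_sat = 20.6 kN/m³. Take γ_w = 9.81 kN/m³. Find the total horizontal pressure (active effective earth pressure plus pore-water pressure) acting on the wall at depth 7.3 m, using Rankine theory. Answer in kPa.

K_a = (1 − sin φ)/(1 + sin φ) = 0.2997.
γ' = 20.6 − 9.81 = 10.79 kN/m³.
Effective vertical stress at 7.3 m: σ'_v = 18.5×3.6 + 10.79×3.70 = 106.5 kPa.
σ'_h = K_a σ'_v = 0.2997 × 106.5 = 31.93 kPa; u = γ_w × 3.70 = 36.30 kPa.
Total σ_h = 31.93 + 36.30 = 68.23 kPa.

68.2 kPa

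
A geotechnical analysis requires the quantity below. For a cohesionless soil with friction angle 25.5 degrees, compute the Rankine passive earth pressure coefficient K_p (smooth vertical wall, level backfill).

K_p = (1 + sin φ)/(1 − sin φ) = tan²(45° + 25.5°/2) = 2.512.

2.51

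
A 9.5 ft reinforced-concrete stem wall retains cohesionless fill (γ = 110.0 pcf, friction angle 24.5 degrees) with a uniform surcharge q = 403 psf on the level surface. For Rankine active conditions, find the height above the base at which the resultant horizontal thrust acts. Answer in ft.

K_a = 0.4137.
Triangular part P₁ = ½K_aγH² = 2054 at H/3 = 3.167 ft; rectangular part P₂ = K_a q H = 1584 at H/2 = 4.750 ft.
ȳ = (P₁·3.167 + P₂·4.750)/(P₁+P₂) = 3.856 ft.

3.86 ft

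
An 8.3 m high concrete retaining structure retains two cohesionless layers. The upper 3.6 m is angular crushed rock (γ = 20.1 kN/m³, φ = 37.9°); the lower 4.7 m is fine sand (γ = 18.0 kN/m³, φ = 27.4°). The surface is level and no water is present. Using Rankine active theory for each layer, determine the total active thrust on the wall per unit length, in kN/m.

K_a1 = tan²(45°−37.9°/2) = 0.2389; K_a2 = tan²(45°−27.4°/2) = 0.3697.
Layer 1: σ at base = K_a1 γ₁ h₁ = 17.29 kPa; P₁ = ½×17.29×3.6 = 31.12.
Layer 2: σ_v at top = γ₁h₁ = 72.36; σ_h top = K_a2×72.36 = 26.75; σ_h base = K_a2×(72.36+18.0×4.7) = 58.02.
P₂ = ½(26.75+58.02)×4.7 = 199.2. Total P_a = 31.12+199.2 = 230.3 kN/m.

230 kN/m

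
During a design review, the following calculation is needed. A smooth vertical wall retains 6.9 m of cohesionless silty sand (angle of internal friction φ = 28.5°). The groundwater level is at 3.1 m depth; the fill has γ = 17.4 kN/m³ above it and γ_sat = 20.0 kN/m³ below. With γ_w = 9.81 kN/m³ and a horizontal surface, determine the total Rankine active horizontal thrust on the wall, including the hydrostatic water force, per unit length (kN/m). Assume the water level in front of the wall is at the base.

199 kN/m

K_a = tan²(45° − φ/2) = 0.3540.
γ' = 20.0 − 9.81 = 10.19 kN/m³. Depth below WT = 3.8 m.
σ'_h at WT = K_a γ d_w = 19.09 kPa; at base = 19.09 + K_a γ' × 3.8 = 32.80 kPa.
P₁ (0–3.1 m) = ½×19.09×3.1 = 29.59. P₂ (3.1–6.9 m) = ½(19.09+32.80)×3.8 = 98.59.
P_w = ½ γ_w h₂² = 0.5×9.81×3.8² = 70.83. Total = 29.59+98.59+70.83 = 199.0 kN/m.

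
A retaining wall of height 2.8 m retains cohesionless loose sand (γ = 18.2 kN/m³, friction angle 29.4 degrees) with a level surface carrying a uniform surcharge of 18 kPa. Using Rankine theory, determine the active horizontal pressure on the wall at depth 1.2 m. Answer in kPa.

13.6 kPa

K_a = (1 − sin φ)/(1 + sin φ) = 0.3415.
σ_v = γz + q = 18.2 × 1.2 + 18 = 39.84 kPa.
σ_h = K_a σ_v = 0.3415 × 39.84 = 13.60 kPa.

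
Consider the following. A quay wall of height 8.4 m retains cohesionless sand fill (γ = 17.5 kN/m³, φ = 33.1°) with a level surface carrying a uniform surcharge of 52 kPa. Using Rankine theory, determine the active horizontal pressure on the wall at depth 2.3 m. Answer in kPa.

K_a = (1 − sin φ)/(1 + sin φ) = 0.2936.
σ_v = γz + q = 17.5 × 2.3 + 52 = 92.25 kPa.
σ_h = K_a σ_v = 0.2936 × 92.25 = 27.08 kPa.

27.1 kPa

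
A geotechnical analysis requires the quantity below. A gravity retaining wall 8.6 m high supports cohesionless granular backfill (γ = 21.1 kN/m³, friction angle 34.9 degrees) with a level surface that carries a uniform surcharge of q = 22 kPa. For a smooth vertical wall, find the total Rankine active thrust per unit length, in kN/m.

264 kN/m

K_a = tan²(45° − φ/2) = 0.2721.
Soil triangle: ½ K_a γ H² = 0.5×0.2721×21.1×8.6² = 212.3 kN/m.
Surcharge rectangle: K_a q H = 0.2721×22×8.6 = 51.49 kN/m.
Total = 212.3 + 51.49 = 263.8 kN/m.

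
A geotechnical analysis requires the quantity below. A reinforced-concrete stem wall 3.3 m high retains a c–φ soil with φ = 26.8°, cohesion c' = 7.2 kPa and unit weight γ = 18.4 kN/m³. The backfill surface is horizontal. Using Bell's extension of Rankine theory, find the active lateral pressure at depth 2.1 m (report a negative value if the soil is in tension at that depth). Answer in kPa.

K_a = (1 − sin φ)/(1 + sin φ) = 0.3785.
σ_a = K_a γ z − 2c√K_a = 0.3785×18.4×2.1 − 2×7.2×0.6152 = 5.765 kPa.

5.77 kPa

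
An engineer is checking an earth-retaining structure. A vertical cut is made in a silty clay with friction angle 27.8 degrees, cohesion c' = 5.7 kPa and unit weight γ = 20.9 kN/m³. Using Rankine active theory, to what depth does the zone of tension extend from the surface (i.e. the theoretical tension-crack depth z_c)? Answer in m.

0.904 m

K_a = tan²(45° − 27.8°/2) = 0.3639; √K_a = 0.6032.
The active pressure is zero where K_a γ z = 2c√K_a, so z_c = 2c/(γ√K_a) = 2×5.7/(20.9×0.6032) = 0.9042 m.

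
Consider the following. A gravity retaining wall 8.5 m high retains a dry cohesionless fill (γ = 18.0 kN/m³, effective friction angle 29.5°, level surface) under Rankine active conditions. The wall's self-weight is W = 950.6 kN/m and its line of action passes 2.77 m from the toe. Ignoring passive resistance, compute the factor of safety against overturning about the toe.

4.20

K_a = tan²(45° − 29.5°/2) = 0.3401.
P_a = ½K_aγH² = 0.5×0.3401×18.0×8.5² = 221.2 kN/m, acting at H/3 = 2.833 m above the base.
Overturning moment M_o = P_a × H/3 = 221.2 × 2.833 = 626.6.
Resisting moment M_r = W × 2.77 = 950.6 × 2.77 = 2633.
FS_overturning = M_r/M_o = 2633/626.6 = 4.202.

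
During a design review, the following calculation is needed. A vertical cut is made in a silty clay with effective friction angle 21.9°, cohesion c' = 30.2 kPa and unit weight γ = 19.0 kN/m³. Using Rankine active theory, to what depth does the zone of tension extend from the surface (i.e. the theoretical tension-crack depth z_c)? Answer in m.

K_a = tan²(45° − 21.9°/2) = 0.4567; √K_a = 0.6758.
The active pressure is zero where K_a γ z = 2c√K_a, so z_c = 2c/(γ√K_a) = 2×30.2/(19.0×0.6758) = 4.704 m.

4.70 m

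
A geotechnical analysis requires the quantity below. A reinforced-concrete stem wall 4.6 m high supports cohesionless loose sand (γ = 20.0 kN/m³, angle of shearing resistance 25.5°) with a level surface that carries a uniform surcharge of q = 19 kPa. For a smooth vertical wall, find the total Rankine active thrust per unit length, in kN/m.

119 kN/m

K_a = tan²(45° − φ/2) = 0.3981.
Soil triangle: ½ K_a γ H² = 0.5×0.3981×20.0×4.6² = 84.24 kN/m.
Surcharge rectangle: K_a q H = 0.3981×19×4.6 = 34.79 kN/m.
Total = 84.24 + 34.79 = 119.0 kN/m.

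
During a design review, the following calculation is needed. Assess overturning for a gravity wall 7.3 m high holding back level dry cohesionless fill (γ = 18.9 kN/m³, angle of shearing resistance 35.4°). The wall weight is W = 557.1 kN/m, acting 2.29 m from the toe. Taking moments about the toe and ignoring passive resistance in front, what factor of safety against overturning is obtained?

3.91

K_a = tan²(45° − 35.4°/2) = 0.2664.
P_a = ½K_aγH² = 0.5×0.2664×18.9×7.3² = 134.2 kN/m, acting at H/3 = 2.433 m above the base.
Overturning moment M_o = P_a × H/3 = 134.2 × 2.433 = 326.4.
Resisting moment M_r = W × 2.29 = 557.1 × 2.29 = 1276.
FS_overturning = M_r/M_o = 1276/326.4 = 3.908.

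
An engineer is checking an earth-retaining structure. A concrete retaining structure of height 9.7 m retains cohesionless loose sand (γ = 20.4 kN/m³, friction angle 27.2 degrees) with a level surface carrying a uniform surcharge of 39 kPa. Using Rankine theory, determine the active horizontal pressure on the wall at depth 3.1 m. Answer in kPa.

K_a = (1 − sin φ)/(1 + sin φ) = 0.3726.
σ_v = γz + q = 20.4 × 3.1 + 39 = 102.2 kPa.
σ_h = K_a σ_v = 0.3726 × 102.2 = 38.09 kPa.

38.1 kPa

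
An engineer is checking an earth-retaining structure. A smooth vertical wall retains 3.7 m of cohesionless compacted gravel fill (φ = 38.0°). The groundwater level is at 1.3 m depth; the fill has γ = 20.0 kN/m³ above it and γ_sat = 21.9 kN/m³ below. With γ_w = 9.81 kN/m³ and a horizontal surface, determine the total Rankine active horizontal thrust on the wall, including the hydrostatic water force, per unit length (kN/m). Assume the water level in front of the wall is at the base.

K_a = tan²(45° − φ/2) = 0.2379.
γ' = 21.9 − 9.81 = 12.09 kN/m³. Depth below WT = 2.4 m.
σ'_h at WT = K_a γ d_w = 6.185 kPa; at base = 6.185 + K_a γ' × 2.4 = 13.09 kPa.
P₁ (0–1.3 m) = ½×6.185×1.3 = 4.020. P₂ (1.3–3.7 m) = ½(6.185+13.09)×2.4 = 23.13.
P_w = ½ γ_w h₂² = 0.5×9.81×2.4² = 28.25. Total = 4.020+23.13+28.25 = 55.40 kN/m.

55.4 kN/m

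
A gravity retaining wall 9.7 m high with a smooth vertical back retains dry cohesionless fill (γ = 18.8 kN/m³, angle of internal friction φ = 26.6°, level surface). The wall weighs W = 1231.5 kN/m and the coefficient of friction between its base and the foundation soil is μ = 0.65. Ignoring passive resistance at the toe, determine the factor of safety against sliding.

K_a = tan²(45° − 26.6°/2) = 0.3814.
P_a = ½K_aγH² = 0.5×0.3814×18.8×9.7² = 337.4 kN/m, acting at H/3 = 3.233 m above the base.
FS_sliding = μW / P_a = 0.65×1231.5 / 337.4 = 2.373.

2.37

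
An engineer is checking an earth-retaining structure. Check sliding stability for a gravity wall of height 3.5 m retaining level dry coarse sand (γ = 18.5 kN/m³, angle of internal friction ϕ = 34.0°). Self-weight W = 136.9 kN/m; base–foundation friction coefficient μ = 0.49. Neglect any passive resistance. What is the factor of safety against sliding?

2.09

K_a = tan²(45° − 34.0°/2) = 0.2827.
P_a = ½K_aγH² = 0.5×0.2827×18.5×3.5² = 32.04 kN/m, acting at H/3 = 1.167 m above the base.
FS_sliding = μW / P_a = 0.49×136.9 / 32.04 = 2.094.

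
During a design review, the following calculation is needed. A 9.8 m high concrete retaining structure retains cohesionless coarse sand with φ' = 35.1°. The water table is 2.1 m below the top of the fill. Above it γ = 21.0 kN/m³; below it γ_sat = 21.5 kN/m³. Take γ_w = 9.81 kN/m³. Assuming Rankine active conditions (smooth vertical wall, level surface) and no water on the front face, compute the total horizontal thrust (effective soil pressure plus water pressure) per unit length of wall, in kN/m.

K_a = tan²(45° − φ/2) = 0.2698.
γ' = 21.5 − 9.81 = 11.69 kN/m³. Depth below WT = 7.7 m.
σ'_h at WT = K_a γ d_w = 11.90 kPa; at base = 11.90 + K_a γ' × 7.7 = 36.19 kPa.
P₁ (0–2.1 m) = ½×11.90×2.1 = 12.49. P₂ (2.1–9.8 m) = ½(11.90+36.19)×7.7 = 185.1.
P_w = ½ γ_w h₂² = 0.5×9.81×7.7² = 290.8. Total = 12.49+185.1+290.8 = 488.5 kN/m.

488 kN/m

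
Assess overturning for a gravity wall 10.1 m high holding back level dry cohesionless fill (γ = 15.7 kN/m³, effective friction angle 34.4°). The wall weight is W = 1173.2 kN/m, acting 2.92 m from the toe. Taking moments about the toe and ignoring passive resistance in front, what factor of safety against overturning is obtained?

4.57

K_a = tan²(45° − 34.4°/2) = 0.2780.
P_a = ½K_aγH² = 0.5×0.2780×15.7×10.1² = 222.6 kN/m, acting at H/3 = 3.367 m above the base.
Overturning moment M_o = P_a × H/3 = 222.6 × 3.367 = 749.4.
Resisting moment M_r = W × 2.92 = 1173.2 × 2.92 = 3426.
FS_overturning = M_r/M_o = 3426/749.4 = 4.571.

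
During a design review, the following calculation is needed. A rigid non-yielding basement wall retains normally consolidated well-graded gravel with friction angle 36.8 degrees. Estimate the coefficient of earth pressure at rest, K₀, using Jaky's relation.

0.401

K₀ = 1 − sin φ' = 1 − sin 36.8° = 0.4010.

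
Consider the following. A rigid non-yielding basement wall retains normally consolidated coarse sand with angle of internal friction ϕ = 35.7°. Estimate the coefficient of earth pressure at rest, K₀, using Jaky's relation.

K₀ = 1 − sin φ' = 1 − sin 35.7° = 0.4165.

0.416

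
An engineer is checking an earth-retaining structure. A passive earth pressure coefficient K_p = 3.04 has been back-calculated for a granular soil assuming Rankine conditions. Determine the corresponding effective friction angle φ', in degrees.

30.3°

K_p = (1+sin φ)/(1−sin φ) ⇒ sin φ = (K_p − 1)/(K_p + 1) = 0.5050.
φ = arcsin(0.5050) = 30.33°.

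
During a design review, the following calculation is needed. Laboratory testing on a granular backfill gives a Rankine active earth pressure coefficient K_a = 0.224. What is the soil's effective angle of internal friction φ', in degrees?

K_a = tan²(45° − φ/2) ⇒ 45° − φ/2 = arctan(√0.224) = 25.33°.
φ = 2(45° − 25.33°) = 39.34°.

39.3°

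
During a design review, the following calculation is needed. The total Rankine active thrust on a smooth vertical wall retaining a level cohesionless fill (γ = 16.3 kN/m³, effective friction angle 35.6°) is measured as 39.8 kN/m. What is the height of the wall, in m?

K_a = 0.2641. P_a = ½ K_a γ H² ⇒ H = √(2P_a/(K_a γ)).
H = √(2×39.8/(0.2641×16.3)) = 4.300 m.

4.30 m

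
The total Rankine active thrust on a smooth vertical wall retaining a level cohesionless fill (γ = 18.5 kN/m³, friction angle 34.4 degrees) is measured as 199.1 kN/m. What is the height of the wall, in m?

8.80 m

K_a = 0.2780. P_a = ½ K_a γ H² ⇒ H = √(2P_a/(K_a γ)).
H = √(2×199.1/(0.2780×18.5)) = 8.799 m.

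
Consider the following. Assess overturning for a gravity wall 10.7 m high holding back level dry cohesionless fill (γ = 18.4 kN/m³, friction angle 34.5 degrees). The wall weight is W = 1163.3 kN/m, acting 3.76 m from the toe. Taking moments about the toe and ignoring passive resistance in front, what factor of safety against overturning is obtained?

4.21

K_a = tan²(45° − 34.5°/2) = 0.2768.
P_a = ½K_aγH² = 0.5×0.2768×18.4×10.7² = 291.6 kN/m, acting at H/3 = 3.567 m above the base.
Overturning moment M_o = P_a × H/3 = 291.6 × 3.567 = 1040.
Resisting moment M_r = W × 3.76 = 1163.3 × 3.76 = 4374.
FS_overturning = M_r/M_o = 4374/1040 = 4.206.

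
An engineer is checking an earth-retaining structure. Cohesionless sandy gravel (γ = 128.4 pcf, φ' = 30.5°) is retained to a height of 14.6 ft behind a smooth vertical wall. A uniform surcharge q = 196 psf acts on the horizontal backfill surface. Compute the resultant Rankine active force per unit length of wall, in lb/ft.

K_a = tan²(45° − φ/2) = 0.3267.
Soil triangle: ½ K_a γ H² = 0.5×0.3267×128.4×14.6² = 4470 lb/ft.
Surcharge rectangle: K_a q H = 0.3267×196×14.6 = 934.8 lb/ft.
Total = 4470 + 934.8 = 5405 lb/ft.

5410 lb/ft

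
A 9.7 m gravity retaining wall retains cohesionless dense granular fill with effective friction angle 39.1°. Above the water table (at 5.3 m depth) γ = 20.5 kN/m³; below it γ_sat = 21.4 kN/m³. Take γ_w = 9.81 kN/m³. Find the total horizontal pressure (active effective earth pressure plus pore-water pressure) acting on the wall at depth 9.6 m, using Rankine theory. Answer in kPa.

78.1 kPa

K_a = (1 − sin φ)/(1 + sin φ) = 0.2265.
γ' = 21.4 − 9.81 = 11.59 kN/m³.
Effective vertical stress at 9.6 m: σ'_v = 20.5×5.3 + 11.59×4.30 = 158.5 kPa.
σ'_h = K_a σ'_v = 0.2265 × 158.5 = 35.89 kPa; u = γ_w × 4.30 = 42.18 kPa.
Total σ_h = 35.89 + 42.18 = 78.08 kPa.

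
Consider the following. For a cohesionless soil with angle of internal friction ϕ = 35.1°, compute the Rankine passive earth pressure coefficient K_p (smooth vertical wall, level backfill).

K_p = (1 + sin φ)/(1 − sin φ) = tan²(45° + 35.1°/2) = 3.706.

3.71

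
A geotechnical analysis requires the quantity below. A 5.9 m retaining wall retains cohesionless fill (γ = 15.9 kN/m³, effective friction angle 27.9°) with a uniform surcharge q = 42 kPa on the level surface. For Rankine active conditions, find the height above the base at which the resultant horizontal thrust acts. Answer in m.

2.43 m

K_a = 0.3625.
Triangular part P₁ = ½K_aγH² = 100.3 at H/3 = 1.967 m; rectangular part P₂ = K_a q H = 89.82 at H/2 = 2.950 m.
ȳ = (P₁·1.967 + P₂·2.950)/(P₁+P₂) = 2.431 m.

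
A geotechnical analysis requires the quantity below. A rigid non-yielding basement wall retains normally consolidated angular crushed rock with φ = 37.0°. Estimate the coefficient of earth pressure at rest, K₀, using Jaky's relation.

K₀ = 1 − sin φ' = 1 − sin 37.0° = 0.3982.

0.398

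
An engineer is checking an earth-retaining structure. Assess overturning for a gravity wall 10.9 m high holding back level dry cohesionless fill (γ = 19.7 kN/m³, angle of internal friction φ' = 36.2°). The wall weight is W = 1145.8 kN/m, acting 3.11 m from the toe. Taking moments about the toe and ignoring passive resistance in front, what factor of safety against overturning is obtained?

3.26

K_a = tan²(45° − 36.2°/2) = 0.2574.
P_a = ½K_aγH² = 0.5×0.2574×19.7×10.9² = 301.2 kN/m, acting at H/3 = 3.633 m above the base.
Overturning moment M_o = P_a × H/3 = 301.2 × 3.633 = 1094.
Resisting moment M_r = W × 3.11 = 1145.8 × 3.11 = 3563.
FS_overturning = M_r/M_o = 3563/1094 = 3.256.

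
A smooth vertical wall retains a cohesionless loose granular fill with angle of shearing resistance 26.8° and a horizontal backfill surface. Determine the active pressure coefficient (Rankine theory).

K_a = (1 − sin φ)/(1 + sin φ) = (1 − sin 26.8°)/(1 + sin 26.8°) = 0.3785.

0.378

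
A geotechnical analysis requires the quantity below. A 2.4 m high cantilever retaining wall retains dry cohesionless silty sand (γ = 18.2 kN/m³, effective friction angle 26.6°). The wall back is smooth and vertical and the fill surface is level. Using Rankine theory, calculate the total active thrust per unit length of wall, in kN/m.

K_a = tan²(45° − φ/2) = 0.3814.
P_a = ½ K_a γ H² = 0.5 × 0.3814 × 18.2 × 2.4² = 19.99 kN/m.

20.0 kN/m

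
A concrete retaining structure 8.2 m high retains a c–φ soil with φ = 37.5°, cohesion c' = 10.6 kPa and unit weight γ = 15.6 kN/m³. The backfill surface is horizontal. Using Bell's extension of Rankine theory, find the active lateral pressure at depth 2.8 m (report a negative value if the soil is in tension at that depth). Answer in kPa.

0.168 kPa

K_a = (1 − sin φ)/(1 + sin φ) = 0.2432.
σ_a = K_a γ z − 2c√K_a = 0.2432×15.6×2.8 − 2×10.6×0.4931 = 0.1680 kPa.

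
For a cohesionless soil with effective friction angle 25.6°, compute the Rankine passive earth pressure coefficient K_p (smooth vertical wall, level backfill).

K_p = (1 + sin φ)/(1 − sin φ) = tan²(45° + 25.6°/2) = 2.522.

2.52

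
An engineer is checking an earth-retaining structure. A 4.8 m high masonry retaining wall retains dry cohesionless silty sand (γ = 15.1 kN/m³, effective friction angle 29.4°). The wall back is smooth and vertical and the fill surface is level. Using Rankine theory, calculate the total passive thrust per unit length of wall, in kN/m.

K_p = tan²(45° + φ/2) = 2.929.
P_p = ½ K_p γ H² = 0.5 × 2.929 × 15.1 × 4.8² = 509.4 kN/m.

509 kN/m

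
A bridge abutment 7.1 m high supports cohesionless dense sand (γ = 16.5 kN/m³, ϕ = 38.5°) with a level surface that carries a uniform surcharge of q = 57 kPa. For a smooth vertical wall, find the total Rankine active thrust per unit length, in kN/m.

K_a = tan²(45° − φ/2) = 0.2327.
Soil triangle: ½ K_a γ H² = 0.5×0.2327×16.5×7.1² = 96.76 kN/m.
Surcharge rectangle: K_a q H = 0.2327×57×7.1 = 94.16 kN/m.
Total = 96.76 + 94.16 = 190.9 kN/m.

191 kN/m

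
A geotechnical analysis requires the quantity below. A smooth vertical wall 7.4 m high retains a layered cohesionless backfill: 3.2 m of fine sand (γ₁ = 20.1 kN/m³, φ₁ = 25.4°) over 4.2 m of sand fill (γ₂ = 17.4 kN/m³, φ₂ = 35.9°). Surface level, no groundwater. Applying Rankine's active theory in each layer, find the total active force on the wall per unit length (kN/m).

K_a1 = tan²(45°−25.4°/2) = 0.3996; K_a2 = tan²(45°−35.9°/2) = 0.2607.
Layer 1: σ at base = K_a1 γ₁ h₁ = 25.71 kPa; P₁ = ½×25.71×3.2 = 41.13.
Layer 2: σ_v at top = γ₁h₁ = 64.32; σ_h top = K_a2×64.32 = 16.77; σ_h base = K_a2×(64.32+17.4×4.2) = 35.83.
P₂ = ½(16.77+35.83)×4.2 = 110.5. Total P_a = 41.13+110.5 = 151.6 kN/m.

152 kN/m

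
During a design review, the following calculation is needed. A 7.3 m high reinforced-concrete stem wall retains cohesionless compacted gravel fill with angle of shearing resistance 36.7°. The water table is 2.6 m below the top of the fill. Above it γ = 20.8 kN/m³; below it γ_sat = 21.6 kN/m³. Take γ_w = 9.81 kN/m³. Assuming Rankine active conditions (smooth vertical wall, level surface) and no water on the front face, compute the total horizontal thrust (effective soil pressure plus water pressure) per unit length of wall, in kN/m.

K_a = tan²(45° − φ/2) = 0.2519.
γ' = 21.6 − 9.81 = 11.79 kN/m³. Depth below WT = 4.7 m.
σ'_h at WT = K_a γ d_w = 13.62 kPa; at base = 13.62 + K_a γ' × 4.7 = 27.58 kPa.
P₁ (0–2.6 m) = ½×13.62×2.6 = 17.71. P₂ (2.6–7.3 m) = ½(13.62+27.58)×4.7 = 96.81.
P_w = ½ γ_w h₂² = 0.5×9.81×4.7² = 108.4. Total = 17.71+96.81+108.4 = 222.9 kN/m.

223 kN/m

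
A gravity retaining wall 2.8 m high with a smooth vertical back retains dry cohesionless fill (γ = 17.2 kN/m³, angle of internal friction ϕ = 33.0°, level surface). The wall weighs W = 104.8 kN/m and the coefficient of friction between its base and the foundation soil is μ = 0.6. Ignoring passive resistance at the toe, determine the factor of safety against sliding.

K_a = tan²(45° − 33.0°/2) = 0.2948.
P_a = ½K_aγH² = 0.5×0.2948×17.2×2.8² = 19.88 kN/m, acting at H/3 = 0.9333 m above the base.
FS_sliding = μW / P_a = 0.6×104.8 / 19.88 = 3.164.

3.16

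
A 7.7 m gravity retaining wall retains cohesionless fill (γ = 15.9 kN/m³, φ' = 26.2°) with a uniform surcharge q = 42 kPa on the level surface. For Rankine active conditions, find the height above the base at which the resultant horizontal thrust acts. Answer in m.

3.09 m

K_a = 0.3874.
Triangular part P₁ = ½K_aγH² = 182.6 at H/3 = 2.567 m; rectangular part P₂ = K_a q H = 125.3 at H/2 = 3.850 m.
ȳ = (P₁·2.567 + P₂·3.850)/(P₁+P₂) = 3.089 m.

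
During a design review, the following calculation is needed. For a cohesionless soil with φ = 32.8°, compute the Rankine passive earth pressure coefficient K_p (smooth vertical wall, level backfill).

K_p = (1 + sin φ)/(1 − sin φ) = tan²(45° + 32.8°/2) = 3.364.

3.36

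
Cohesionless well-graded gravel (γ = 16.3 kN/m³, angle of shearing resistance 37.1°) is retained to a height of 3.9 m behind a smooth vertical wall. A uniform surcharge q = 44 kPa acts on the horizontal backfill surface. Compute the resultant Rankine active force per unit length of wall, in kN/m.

K_a = tan²(45° − φ/2) = 0.2475.
Soil triangle: ½ K_a γ H² = 0.5×0.2475×16.3×3.9² = 30.68 kN/m.
Surcharge rectangle: K_a q H = 0.2475×44×3.9 = 42.47 kN/m.
Total = 30.68 + 42.47 = 73.15 kN/m.

73.2 kN/m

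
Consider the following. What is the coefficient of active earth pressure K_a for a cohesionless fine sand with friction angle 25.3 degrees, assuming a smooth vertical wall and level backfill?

K_a = (1 − sin φ)/(1 + sin φ) = (1 − sin 25.3°)/(1 + sin 25.3°) = 0.4012.

0.401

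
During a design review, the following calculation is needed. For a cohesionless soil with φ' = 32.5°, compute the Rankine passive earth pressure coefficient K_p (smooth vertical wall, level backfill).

K_p = (1 + sin φ)/(1 − sin φ) = tan²(45° + 32.5°/2) = 3.322.

3.32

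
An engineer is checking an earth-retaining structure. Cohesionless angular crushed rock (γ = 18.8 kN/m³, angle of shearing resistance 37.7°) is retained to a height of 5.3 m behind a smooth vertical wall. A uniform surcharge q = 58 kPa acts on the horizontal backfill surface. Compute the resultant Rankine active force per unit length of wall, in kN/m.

K_a = tan²(45° − φ/2) = 0.2411.
Soil triangle: ½ K_a γ H² = 0.5×0.2411×18.8×5.3² = 63.65 kN/m.
Surcharge rectangle: K_a q H = 0.2411×58×5.3 = 74.10 kN/m.
Total = 63.65 + 74.10 = 137.8 kN/m.

138 kN/m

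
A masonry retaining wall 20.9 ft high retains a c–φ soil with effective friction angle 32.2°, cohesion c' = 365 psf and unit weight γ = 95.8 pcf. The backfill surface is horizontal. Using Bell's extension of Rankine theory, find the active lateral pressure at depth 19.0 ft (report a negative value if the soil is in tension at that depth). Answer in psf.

K_a = (1 − sin φ)/(1 + sin φ) = 0.3047.
σ_a = K_a γ z − 2c√K_a = 0.3047×95.8×19.0 − 2×365×0.5520 = 151.7 psf.

152 psf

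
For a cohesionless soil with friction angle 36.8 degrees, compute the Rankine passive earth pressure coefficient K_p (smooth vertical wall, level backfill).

3.99

K_p = (1 + sin φ)/(1 − sin φ) = tan²(45° + 36.8°/2) = 3.988.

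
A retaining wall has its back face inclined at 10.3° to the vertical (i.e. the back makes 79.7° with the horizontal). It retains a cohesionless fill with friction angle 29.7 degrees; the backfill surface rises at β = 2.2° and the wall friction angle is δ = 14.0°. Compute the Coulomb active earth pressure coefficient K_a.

0.397

K_a = sin²(α+φ) / [sin²α · sin(α−δ) · (1 + √{sin(φ+δ)sin(φ−β) / (sin(α−δ)sin(α+β))})²].
With α = 79.7°, φ = 29.7°, δ = 14.0°, β = 2.2°: K_a = 0.3966.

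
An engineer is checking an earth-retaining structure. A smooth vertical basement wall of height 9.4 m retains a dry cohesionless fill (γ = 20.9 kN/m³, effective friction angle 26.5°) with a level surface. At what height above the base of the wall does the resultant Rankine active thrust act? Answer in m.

K_a = 0.3829.
The pressure distribution is triangular, so the resultant acts at H/3 above the base = 9.4/3 = 3.133 m.

3.13 m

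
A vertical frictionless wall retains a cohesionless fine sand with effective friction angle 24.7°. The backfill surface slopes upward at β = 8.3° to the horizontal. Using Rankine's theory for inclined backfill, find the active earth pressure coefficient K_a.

K_a = cos β · (cos β − √(cos²β − cos²φ)) / (cos β + √(cos²β − cos²φ)).
cos β = 0.9895, cos φ = 0.9085, √(cos²β − cos²φ) = 0.3921.
K_a = 0.9895 × (0.9895 − 0.3921)/(0.9895 + 0.3921) = 0.4278.

0.428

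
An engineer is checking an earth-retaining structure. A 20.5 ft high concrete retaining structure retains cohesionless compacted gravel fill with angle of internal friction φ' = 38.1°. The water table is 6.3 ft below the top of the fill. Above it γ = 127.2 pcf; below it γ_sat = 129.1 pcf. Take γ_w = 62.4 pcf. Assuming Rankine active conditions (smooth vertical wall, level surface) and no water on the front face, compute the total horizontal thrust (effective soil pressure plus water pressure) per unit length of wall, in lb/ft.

11200 lb/ft

K_a = tan²(45° − φ/2) = 0.2368.
γ' = 129.1 − 62.4 = 66.70 pcf. Depth below WT = 14.2 ft.
σ'_h at WT = K_a γ d_w = 189.8 psf; at base = 189.8 + K_a γ' × 14.2 = 414.1 psf.
P₁ (0–6.3 ft) = ½×189.8×6.3 = 597.8. P₂ (6.3–20.5 ft) = ½(189.8+414.1)×14.2 = 4288.
P_w = ½ γ_w h₂² = 0.5×62.4×14.2² = 6291. Total = 597.8+4288+6291 = 11180 lb/ft.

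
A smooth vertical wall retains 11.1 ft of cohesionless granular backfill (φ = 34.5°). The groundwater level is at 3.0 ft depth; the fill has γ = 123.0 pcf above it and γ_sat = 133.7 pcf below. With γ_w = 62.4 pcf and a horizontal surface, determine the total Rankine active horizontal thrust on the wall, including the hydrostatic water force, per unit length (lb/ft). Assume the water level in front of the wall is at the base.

K_a = tan²(45° − φ/2) = 0.2768.
γ' = 133.7 − 62.4 = 71.30 pcf. Depth below WT = 8.1 ft.
σ'_h at WT = K_a γ d_w = 102.1 psf; at base = 102.1 + K_a γ' × 8.1 = 262.0 psf.
P₁ (0–3.0 ft) = ½×102.1×3.0 = 153.2. P₂ (3.0–11.1 ft) = ½(102.1+262.0)×8.1 = 1475.
P_w = ½ γ_w h₂² = 0.5×62.4×8.1² = 2047. Total = 153.2+1475+2047 = 3675 lb/ft.

3680 lb/ft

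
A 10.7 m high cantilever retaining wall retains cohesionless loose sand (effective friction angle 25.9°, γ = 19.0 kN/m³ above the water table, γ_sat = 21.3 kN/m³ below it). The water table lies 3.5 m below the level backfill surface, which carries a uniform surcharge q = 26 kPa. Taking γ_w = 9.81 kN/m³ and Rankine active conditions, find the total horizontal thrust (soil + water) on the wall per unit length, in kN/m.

713 kN/m

K_a = tan²(45° − φ/2) = 0.3920.
γ' = 21.3 − 9.81 = 11.49 kN/m³. h₂ = H − d_w = 7.2 m.
σ'_h: at surface K_a·q = 10.19; at WT K_a(q+γd_w) = 36.26; at base K_a(q+γd_w+γ'h₂) = 68.69 kPa.
P₁ = ½(10.19+36.26)×3.5 = 81.29; P₂ = ½(36.26+68.69)×7.2 = 377.8; P_w = ½γ_w h₂² = 254.3.
Total = 81.29+377.8+254.3 = 713.4 kN/m.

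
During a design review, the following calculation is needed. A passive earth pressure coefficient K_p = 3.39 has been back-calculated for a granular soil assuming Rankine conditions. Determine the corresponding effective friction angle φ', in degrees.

33.0°

K_p = (1+sin φ)/(1−sin φ) ⇒ sin φ = (K_p − 1)/(K_p + 1) = 0.5444.
φ = arcsin(0.5444) = 32.98°.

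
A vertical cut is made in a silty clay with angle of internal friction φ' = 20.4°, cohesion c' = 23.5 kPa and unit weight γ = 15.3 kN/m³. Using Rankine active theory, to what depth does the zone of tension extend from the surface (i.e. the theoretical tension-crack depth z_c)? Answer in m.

4.42 m

K_a = tan²(45° − 20.4°/2) = 0.4831; √K_a = 0.6950.
The active pressure is zero where K_a γ z = 2c√K_a, so z_c = 2c/(γ√K_a) = 2×23.5/(15.3×0.6950) = 4.420 m.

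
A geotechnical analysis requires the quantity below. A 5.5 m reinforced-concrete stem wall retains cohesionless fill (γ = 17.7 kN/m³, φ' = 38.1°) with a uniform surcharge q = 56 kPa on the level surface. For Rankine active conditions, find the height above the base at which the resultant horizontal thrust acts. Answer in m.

K_a = 0.2368.
Triangular part P₁ = ½K_aγH² = 63.40 at H/3 = 1.833 m; rectangular part P₂ = K_a q H = 72.94 at H/2 = 2.750 m.
ȳ = (P₁·1.833 + P₂·2.750)/(P₁+P₂) = 2.324 m.

2.32 m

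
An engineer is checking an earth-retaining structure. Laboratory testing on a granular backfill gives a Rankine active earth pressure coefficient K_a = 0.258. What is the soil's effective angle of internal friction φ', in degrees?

K_a = tan²(45° − φ/2) ⇒ 45° − φ/2 = arctan(√0.258) = 26.93°.
φ = 2(45° − 26.93°) = 36.14°.

36.1°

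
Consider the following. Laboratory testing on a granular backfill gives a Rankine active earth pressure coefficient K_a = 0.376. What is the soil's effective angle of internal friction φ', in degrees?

K_a = tan²(45° − φ/2) ⇒ 45° − φ/2 = arctan(√0.376) = 31.52°.
φ = 2(45° − 31.52°) = 26.97°.

27.0°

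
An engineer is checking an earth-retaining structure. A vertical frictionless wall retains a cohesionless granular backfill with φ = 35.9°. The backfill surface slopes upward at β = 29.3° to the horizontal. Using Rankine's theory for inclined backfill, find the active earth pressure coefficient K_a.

0.401

K_a = cos β · (cos β − √(cos²β − cos²φ)) / (cos β + √(cos²β − cos²φ)).
cos β = 0.8721, cos φ = 0.8100, √(cos²β − cos²φ) = 0.3230.
K_a = 0.8721 × (0.8721 − 0.3230)/(0.8721 + 0.3230) = 0.4007.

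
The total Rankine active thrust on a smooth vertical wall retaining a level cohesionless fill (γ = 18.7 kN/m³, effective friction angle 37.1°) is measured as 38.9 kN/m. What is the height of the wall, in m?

K_a = 0.2475. P_a = ½ K_a γ H² ⇒ H = √(2P_a/(K_a γ)).
H = √(2×38.9/(0.2475×18.7)) = 4.100 m.

4.10 m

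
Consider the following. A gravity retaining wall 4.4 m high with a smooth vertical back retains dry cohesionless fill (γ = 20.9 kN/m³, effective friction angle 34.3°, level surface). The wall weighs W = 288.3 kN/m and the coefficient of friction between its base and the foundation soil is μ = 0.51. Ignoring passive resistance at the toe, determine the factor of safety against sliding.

2.60

K_a = tan²(45° − 34.3°/2) = 0.2792.
P_a = ½K_aγH² = 0.5×0.2792×20.9×4.4² = 56.48 kN/m, acting at H/3 = 1.467 m above the base.
FS_sliding = μW / P_a = 0.51×288.3 / 56.48 = 2.603.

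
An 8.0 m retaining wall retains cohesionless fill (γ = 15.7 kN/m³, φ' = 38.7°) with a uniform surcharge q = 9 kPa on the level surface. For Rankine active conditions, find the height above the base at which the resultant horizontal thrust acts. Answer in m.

K_a = 0.2306.
Triangular part P₁ = ½K_aγH² = 115.8 at H/3 = 2.667 m; rectangular part P₂ = K_a q H = 16.60 at H/2 = 4.000 m.
ȳ = (P₁·2.667 + P₂·4.000)/(P₁+P₂) = 2.834 m.

2.83 m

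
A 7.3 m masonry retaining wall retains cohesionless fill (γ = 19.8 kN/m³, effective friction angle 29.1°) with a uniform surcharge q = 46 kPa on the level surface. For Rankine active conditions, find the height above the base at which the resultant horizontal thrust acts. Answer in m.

2.91 m

K_a = 0.3456.
Triangular part P₁ = ½K_aγH² = 182.3 at H/3 = 2.433 m; rectangular part P₂ = K_a q H = 116.0 at H/2 = 3.650 m.
ȳ = (P₁·2.433 + P₂·3.650)/(P₁+P₂) = 2.907 m.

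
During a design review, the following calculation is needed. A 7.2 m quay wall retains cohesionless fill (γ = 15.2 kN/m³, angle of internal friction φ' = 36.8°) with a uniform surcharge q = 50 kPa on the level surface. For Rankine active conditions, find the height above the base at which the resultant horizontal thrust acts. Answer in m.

K_a = 0.2508.
Triangular part P₁ = ½K_aγH² = 98.80 at H/3 = 2.400 m; rectangular part P₂ = K_a q H = 90.27 at H/2 = 3.600 m.
ȳ = (P₁·2.400 + P₂·3.600)/(P₁+P₂) = 2.973 m.

2.97 m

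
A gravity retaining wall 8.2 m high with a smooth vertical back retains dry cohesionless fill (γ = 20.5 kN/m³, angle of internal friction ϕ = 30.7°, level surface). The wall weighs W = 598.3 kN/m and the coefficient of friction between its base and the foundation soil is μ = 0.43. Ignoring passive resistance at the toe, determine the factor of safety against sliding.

K_a = tan²(45° − 30.7°/2) = 0.3240.
P_a = ½K_aγH² = 0.5×0.3240×20.5×8.2² = 223.3 kN/m, acting at H/3 = 2.733 m above the base.
FS_sliding = μW / P_a = 0.43×598.3 / 223.3 = 1.152.

1.15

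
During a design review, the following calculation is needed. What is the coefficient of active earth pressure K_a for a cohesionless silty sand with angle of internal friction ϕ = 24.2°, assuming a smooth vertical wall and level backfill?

K_a = (1 − sin φ)/(1 + sin φ) = (1 − sin 24.2°)/(1 + sin 24.2°) = 0.4185.

0.419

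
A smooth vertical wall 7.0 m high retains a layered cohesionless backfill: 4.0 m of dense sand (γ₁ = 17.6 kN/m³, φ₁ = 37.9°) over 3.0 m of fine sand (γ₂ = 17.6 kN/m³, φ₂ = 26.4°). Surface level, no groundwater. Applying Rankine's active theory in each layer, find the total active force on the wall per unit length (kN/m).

145 kN/m

K_a1 = tan²(45°−37.9°/2) = 0.2389; K_a2 = tan²(45°−26.4°/2) = 0.3844.
Layer 1: σ at base = K_a1 γ₁ h₁ = 16.82 kPa; P₁ = ½×16.82×4.0 = 33.64.
Layer 2: σ_v at top = γ₁h₁ = 70.40; σ_h top = K_a2×70.40 = 27.06; σ_h base = K_a2×(70.40+17.6×3.0) = 47.36.
P₂ = ½(27.06+47.36)×3.0 = 111.6. Total P_a = 33.64+111.6 = 145.3 kN/m.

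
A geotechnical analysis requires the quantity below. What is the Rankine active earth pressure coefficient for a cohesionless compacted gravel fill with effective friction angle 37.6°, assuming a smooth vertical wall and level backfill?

K_a = tan²(45° − φ/2) = tan²(26.20°) = 0.2421.

0.242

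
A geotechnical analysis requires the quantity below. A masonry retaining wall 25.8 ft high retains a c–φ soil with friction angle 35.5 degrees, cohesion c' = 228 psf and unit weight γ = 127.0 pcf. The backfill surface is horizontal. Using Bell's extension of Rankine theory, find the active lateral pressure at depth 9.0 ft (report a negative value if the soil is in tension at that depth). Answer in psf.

68.3 psf

K_a = (1 − sin φ)/(1 + sin φ) = 0.2653.
σ_a = K_a γ z − 2c√K_a = 0.2653×127.0×9.0 − 2×228×0.5150 = 68.34 psf.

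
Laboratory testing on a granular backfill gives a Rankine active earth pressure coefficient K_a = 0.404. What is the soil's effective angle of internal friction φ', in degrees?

K_a = tan²(45° − φ/2) ⇒ 45° − φ/2 = arctan(√0.404) = 32.44°.
φ = 2(45° − 32.44°) = 25.12°.

25.1°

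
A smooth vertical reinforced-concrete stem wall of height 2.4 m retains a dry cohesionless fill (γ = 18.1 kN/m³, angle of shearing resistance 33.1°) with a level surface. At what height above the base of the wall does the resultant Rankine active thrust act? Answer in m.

K_a = 0.2936.
The pressure distribution is triangular, so the resultant acts at H/3 above the base = 2.4/3 = 0.8000 m.

0.800 m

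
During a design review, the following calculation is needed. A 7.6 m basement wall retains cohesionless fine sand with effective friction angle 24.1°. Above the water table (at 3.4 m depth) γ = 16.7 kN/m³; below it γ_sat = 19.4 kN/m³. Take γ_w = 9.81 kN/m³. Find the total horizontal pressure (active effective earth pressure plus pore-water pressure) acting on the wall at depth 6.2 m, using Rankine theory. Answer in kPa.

K_a = (1 − sin φ)/(1 + sin φ) = 0.4201.
γ' = 19.4 − 9.81 = 9.590 kN/m³.
Effective vertical stress at 6.2 m: σ'_v = 16.7×3.4 + 9.590×2.80 = 83.63 kPa.
σ'_h = K_a σ'_v = 0.4201 × 83.63 = 35.14 kPa; u = γ_w × 2.80 = 27.47 kPa.
Total σ_h = 35.14 + 27.47 = 62.60 kPa.

62.6 kPa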